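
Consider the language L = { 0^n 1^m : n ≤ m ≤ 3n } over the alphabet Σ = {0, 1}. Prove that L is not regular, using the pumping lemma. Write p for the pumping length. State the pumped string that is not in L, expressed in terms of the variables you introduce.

0^{p+k} 1^p

Suppose for contradiction that L is regular, and let p be the pumping length.
Take w = 0^p 1^p ∈ L (since p ≤ p ≤ 3p), with |w| = 2p ≥ p.
Write w = xyz as guaranteed by the lemma, with |xy| ≤ p and |y| > 0.
Since the first p symbols of w are all 0's and |xy| ≤ p, y lies entirely in the leading 0-block: y = 0^k for some k with 1 ≤ k ≤ p.
Pump with i = 2: xy^2z = 0^{p+k} 1^p. Now n = p+k > p = m, so the condition n ≤ m fails. Thus xy^2z ∉ L.
Contradiction. Therefore L is not regular.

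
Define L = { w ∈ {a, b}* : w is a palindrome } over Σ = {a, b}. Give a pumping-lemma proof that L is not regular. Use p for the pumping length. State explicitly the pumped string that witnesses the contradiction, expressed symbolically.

a^{p+k} b a^p

Toward a contradiction, assume L is regular with pumping length p.
Take w = a^p b a^p, a palindrome of length 2p+1 ≥ p.
By the pumping lemma, w = xyz with |xy| ≤ p and |y| ≥ 1.
Since the first p symbols of w are all a's and |xy| ≤ p, y lies entirely in the leading a-block: y = a^k for some k with 1 ≤ k ≤ p.
Pump with i = 2: xy^2z = a^{p+k} b a^p. Its reverse is a^p b a^{p+k}, which differs from xy^2z since k ≥ 1. So xy^2z is not a palindrome and xy^2z ∉ L.
Contradiction. Therefore L is not regular.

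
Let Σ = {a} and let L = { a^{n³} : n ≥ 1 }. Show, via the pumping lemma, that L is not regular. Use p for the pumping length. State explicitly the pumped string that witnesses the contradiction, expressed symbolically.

Suppose for contradiction that L is regular, and let p be the pumping length.
Take w = a^{p³} ∈ L with |w| = p³ ≥ p.
Write w = xyz as guaranteed by the lemma, with |xy| ≤ p and |y| ≥ 1.
Then y = a^k for some k with 1 ≤ k ≤ p.
Pump with i = 2: xy^2z = a^{p³+k}. Since 1 ≤ k ≤ p, p³ < p³+k ≤ p³+p < p³+3p²+3p+1 = (p+1)³, so p³+k is not a perfect cube. So xy^2z ∉ L.
Contradiction. Therefore L is not regular.

a^{p³+k}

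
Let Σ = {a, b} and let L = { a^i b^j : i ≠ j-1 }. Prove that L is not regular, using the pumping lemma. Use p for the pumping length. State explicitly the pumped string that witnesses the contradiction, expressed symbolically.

Suppose for contradiction that L is regular, and let p be the pumping length.
Choose w = a^p b^{p+p!+1}. Since p ≠ (p+p!+1)-1 = p+p!, w ∈ L; and |w| ≥ p.
Write w = xyz as guaranteed by the lemma, with |xy| ≤ p and |y| > 0.
Because |xy| ≤ p and w begins with p copies of a, we have y = a^k with 1 ≤ k ≤ p.
Since 1 ≤ k ≤ p, k divides p!; set t = 1 + p!/k. Then xy^t z has p + (p!/k)·k = p + p! copies of a. Now the a-count is p+p! and (b-count)-1 = (p+p!+1)-1 = p+p!, so i ≠ j-1 fails. So xy^t z = a^{p+p!} b^{p+p!+1} ∉ L.
This is a contradiction; hence L is not regular.

a^{p+p!} b^{p+p!+1}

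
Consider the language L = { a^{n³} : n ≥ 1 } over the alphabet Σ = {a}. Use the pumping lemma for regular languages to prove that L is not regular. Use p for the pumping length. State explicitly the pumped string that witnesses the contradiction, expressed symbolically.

Assume L is regular; let p be its pumping constant.
Take w = a^{p³} ∈ L with |w| = p³ ≥ p.
The pumping lemma gives a decomposition w = xyz where |xy| ≤ p and |y| ≥ 1.
Then y = a^k for some k with 1 ≤ k ≤ p.
Pump with i = 2: xy^2z = a^{p³+k}. Since 1 ≤ k ≤ p, p³ < p³+k ≤ p³+p < p³+3p²+3p+1 = (p+1)³, so p³+k is not a perfect cube. So xy^2z ∉ L.
Contradiction. Therefore L is not regular.

a^{p³+k}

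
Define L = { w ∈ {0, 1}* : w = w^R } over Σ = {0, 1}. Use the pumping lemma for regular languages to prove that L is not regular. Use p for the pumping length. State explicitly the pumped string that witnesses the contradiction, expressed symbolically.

0^{p+k} 1 0^p

Assume L is regular; let p be its pumping constant.
Take w = 0^p 1 0^p, a palindrome of length 2p+1 ≥ p.
By the pumping lemma, w = xyz with |xy| ≤ p and |y| ≥ 1.
Because |xy| ≤ p and w begins with p copies of 0, we have y = 0^k with 1 ≤ k ≤ p.
Pump with i = 2: xy^2z = 0^{p+k} 1 0^p. Its reverse is 0^p 1 0^{p+k}, which differs from xy^2z since k ≥ 1. So xy^2z is not a palindrome and xy^2z ∉ L.
Contradiction. Therefore L is not regular.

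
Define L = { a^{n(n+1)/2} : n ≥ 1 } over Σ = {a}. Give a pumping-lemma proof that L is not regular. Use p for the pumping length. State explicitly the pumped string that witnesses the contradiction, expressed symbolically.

Toward a contradiction, assume L is regular with pumping length p.
Take w = a^{p(p+1)/2} ∈ L with |w| = p(p+1)/2 ≥ p.
By the pumping lemma, w = xyz with |xy| ≤ p and |y| > 0.
Then y = a^k for some k with 1 ≤ k ≤ p.
Pump with i = 2: xy^2z = a^{p(p+1)/2+k}. Since 1 ≤ k ≤ p, p(p+1)/2 < p(p+1)/2+k ≤ p(p+1)/2+p < (p+1)(p+2)/2, so p(p+1)/2+k is strictly between consecutive triangular numbers. So xy^2z ∉ L.
This is a contradiction; hence L is not regular.

a^{p(p+1)/2+k}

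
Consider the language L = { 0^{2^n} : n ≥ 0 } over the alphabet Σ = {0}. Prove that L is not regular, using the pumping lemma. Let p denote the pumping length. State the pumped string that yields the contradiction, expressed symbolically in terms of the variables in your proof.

0^{2^p+k}

Assume L is regular; let p be its pumping constant.
Take w = 0^{2^p} ∈ L with |w| = 2^p ≥ p.
By the pumping lemma, w = xyz with |xy| ≤ p and |y| > 0.
Then y = 0^k for some k with 1 ≤ k ≤ p.
Pump with i = 2: xy^2z = 0^{2^p+k}. Since 1 ≤ k ≤ p < 2^p, we have 2^p < 2^p+k < 2^{p+1}, so 2^p+k is not a power of 2. So xy^2z ∉ L.
This is a contradiction; hence L is not regular.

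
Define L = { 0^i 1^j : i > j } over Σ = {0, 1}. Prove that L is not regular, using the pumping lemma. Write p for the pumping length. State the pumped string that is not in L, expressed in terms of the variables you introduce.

Assume L is regular; let p be its pumping constant.
Choose w = 0^{p+1} 1^p ∈ L, with |w| = 2p+1 ≥ p.
Write w = xyz as guaranteed by the lemma, with |xy| ≤ p and y is nonempty.
Because |xy| ≤ p and w begins with p copies of 0, we have y = 0^k with 1 ≤ k ≤ p.
Consider xy^0z = xz = 0^{p+1-k} 1^p. Since k ≥ 1, the 0-count p+1-k is at most p, so i > j fails; thus xz ∉ L.
Contradiction. Therefore L is not regular.

0^{p+1-k} 1^p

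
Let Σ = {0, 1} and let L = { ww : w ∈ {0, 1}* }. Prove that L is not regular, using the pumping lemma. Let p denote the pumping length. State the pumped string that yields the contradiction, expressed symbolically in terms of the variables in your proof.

Toward a contradiction, assume L is regular with pumping length p.
Take w = 0^p 1^p 0^p 1^p = uu where u = 0^p1^p; then w ∈ L and |w| = 4p ≥ p.
The pumping lemma gives a decomposition w = xyz where |xy| ≤ p and |y| > 0.
The first p characters of w are 0's, so xy (and hence y) consists only of 0's. Write y = 0^k, 1 ≤ k ≤ p.
Pump with i = 2: xy^2z = 0^{p+k} 1^p 0^p 1^p, of length 4p+k. Suppose this equals vv. The string starts with 0 and ends with 1, so v does too; thus the boundary between the two copies of v is a 1→0 transition. There is exactly one such transition, at position 2p+k, so |v| = 2p+k and |vv| = 4p+2k ≠ 4p+k since k ≥ 1. So xy^2z ∉ L.
Contradiction. Therefore L is not regular.

0^{p+k} 1^p 0^p 1^p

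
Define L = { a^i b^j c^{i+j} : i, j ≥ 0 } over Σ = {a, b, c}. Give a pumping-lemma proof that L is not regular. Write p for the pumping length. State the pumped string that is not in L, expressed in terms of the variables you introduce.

a^{p+k} b^p c^{2p}

Assume L is regular. Let p be the pumping length given by the pumping lemma.
Take w = a^p b^p c^{2p} ∈ L (with i=j=p, i+j=2p), |w| = 4p ≥ p.
Write w = xyz as guaranteed by the lemma, with |xy| ≤ p and |y| > 0.
Since the first p symbols of w are all a's and |xy| ≤ p, y lies entirely in the leading a-block: y = a^k for some k with 1 ≤ k ≤ p.
Consider xy^2z = a^{p+k} b^p c^{2p}. Now the a- and b-counts sum to 2p+k, but the c-count is 2p ≠ 2p+k. So xy^2z ∉ L.
Contradiction. Therefore L is not regular.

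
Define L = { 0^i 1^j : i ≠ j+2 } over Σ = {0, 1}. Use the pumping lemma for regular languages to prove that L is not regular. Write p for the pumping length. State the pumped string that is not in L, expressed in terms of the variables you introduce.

Toward a contradiction, assume L is regular with pumping length p.
Choose w = 0^p 1^{p+p!-2}. Since p ≠ (p+p!-2)+2 = p+p!, w ∈ L; and |w| ≥ p.
The pumping lemma gives a decomposition w = xyz where |xy| ≤ p and |y| ≥ 1.
The first p characters of w are 0's, so xy (and hence y) consists only of 0's. Write y = 0^k, 1 ≤ k ≤ p.
Since 1 ≤ k ≤ p, k divides p!; set t = 1 + p!/k. Then xy^t z has p + (p!/k)·k = p + p! copies of 0. Now the 0-count is p+p! and (1-count)+2 = (p+p!-2)+2 = p+p!, so i ≠ j+2 fails. So xy^t z = 0^{p+p!} 1^{p+p!-2} ∉ L.
Contradiction. Therefore L is not regular.

0^{p+p!} 1^{p+p!-2}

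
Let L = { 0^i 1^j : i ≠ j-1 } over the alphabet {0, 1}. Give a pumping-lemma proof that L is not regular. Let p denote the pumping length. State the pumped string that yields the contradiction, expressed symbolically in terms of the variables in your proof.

Assume L is regular. Let p be the pumping length given by the pumping lemma.
Choose w = 0^p 1^{p+p!+1}. Since p ≠ (p+p!+1)-1 = p+p!, w ∈ L; and |w| ≥ p.
The pumping lemma gives a decomposition w = xyz where |xy| ≤ p and y is nonempty.
Since the first p symbols of w are all 0's and |xy| ≤ p, y lies entirely in the leading 0-block: y = 0^k for some k with 1 ≤ k ≤ p.
Since 1 ≤ k ≤ p, k divides p!; set t = 1 + p!/k. Then xy^t z has p + (p!/k)·k = p + p! copies of 0. Now the 0-count is p+p! and (1-count)-1 = (p+p!+1)-1 = p+p!, so i ≠ j-1 fails. So xy^t z = 0^{p+p!} 1^{p+p!+1} ∉ L.
This is a contradiction; hence L is not regular.

0^{p+p!} 1^{p+p!+1}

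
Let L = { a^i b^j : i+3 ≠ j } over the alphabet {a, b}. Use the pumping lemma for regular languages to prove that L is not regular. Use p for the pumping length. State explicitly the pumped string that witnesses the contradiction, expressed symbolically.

a^{p+p!} b^{p+p!+3}

Suppose for contradiction that L is regular, and let p be the pumping length.
Choose w = a^p b^{p+p!+3}. Since p ≠ (p+p!+3)-3 = p+p!, w ∈ L; and |w| ≥ p.
By the pumping lemma, w = xyz with |xy| ≤ p and |y| ≥ 1.
The first p characters of w are a's, so xy (and hence y) consists only of a's. Write y = a^k, 1 ≤ k ≤ p.
Since 1 ≤ k ≤ p, k divides p!; set t = 1 + p!/k. Then xy^t z has p + (p!/k)·k = p + p! copies of a. Now the a-count is p+p! and (b-count)-3 = (p+p!+3)-3 = p+p!, so i+3 ≠ j fails. So xy^t z = a^{p+p!} b^{p+p!+3} ∉ L.
Contradiction. Therefore L is not regular.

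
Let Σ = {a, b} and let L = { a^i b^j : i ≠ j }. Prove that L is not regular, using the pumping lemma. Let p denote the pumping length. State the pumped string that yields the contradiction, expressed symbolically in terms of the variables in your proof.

a^{p+p!} b^{p+p!}

Assume L is regular; let p be its pumping constant.
Choose w = a^p b^{p+p!}. Since p ≠ p+p!, w ∈ L; and |w| ≥ p.
Write w = xyz as guaranteed by the lemma, with |xy| ≤ p and |y| > 0.
Because |xy| ≤ p and w begins with p copies of a, we have y = a^k with 1 ≤ k ≤ p.
Since 1 ≤ k ≤ p, k divides p!; set t = 1 + p!/k. Then xy^t z has p + (p!/k)·k = p + p! copies of a. Now the a-count equals the b-count, so i ≠ j fails. So xy^t z = a^{p+p!} b^{p+p!} ∉ L.
This is a contradiction; hence L is not regular.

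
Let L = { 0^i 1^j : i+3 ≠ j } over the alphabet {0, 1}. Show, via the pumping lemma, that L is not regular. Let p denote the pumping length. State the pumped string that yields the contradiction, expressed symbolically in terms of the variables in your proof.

0^{p+p!} 1^{p+p!+3}

Suppose for contradiction that L is regular, and let p be the pumping length.
Choose w = 0^p 1^{p+p!+3}. Since p ≠ (p+p!+3)-3 = p+p!, w ∈ L; and |w| ≥ p.
By the pumping lemma, w = xyz with |xy| ≤ p and |y| > 0.
Since the first p symbols of w are all 0's and |xy| ≤ p, y lies entirely in the leading 0-block: y = 0^k for some k with 1 ≤ k ≤ p.
Since 1 ≤ k ≤ p, k divides p!; set t = 1 + p!/k. Then xy^t z has p + (p!/k)·k = p + p! copies of 0. Now the 0-count is p+p! and (1-count)-3 = (p+p!+3)-3 = p+p!, so i+3 ≠ j fails. So xy^t z = 0^{p+p!} 1^{p+p!+3} ∉ L.
This contradicts the pumping lemma, so L is not regular.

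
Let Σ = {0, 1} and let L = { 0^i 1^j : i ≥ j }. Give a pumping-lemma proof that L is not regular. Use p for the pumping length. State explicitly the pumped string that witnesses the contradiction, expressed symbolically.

0^{p-k} 1^p

Suppose for contradiction that L is regular, and let p be the pumping length.
Choose w = 0^p 1^p ∈ L, with |w| = 2p ≥ p.
Write w = xyz as guaranteed by the lemma, with |xy| ≤ p and |y| > 0.
Since the first p symbols of w are all 0's and |xy| ≤ p, y lies entirely in the leading 0-block: y = 0^k for some k with 1 ≤ k ≤ p.
Consider xy^0z = xz = 0^{p-k} 1^p. Since k ≥ 1, the 0-count p-k is less than p, so i ≥ j fails; thus xz ∉ L.
This is a contradiction; hence L is not regular.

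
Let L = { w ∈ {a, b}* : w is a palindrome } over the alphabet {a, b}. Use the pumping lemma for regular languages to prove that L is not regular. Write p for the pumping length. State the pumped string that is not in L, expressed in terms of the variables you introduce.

Assume L is regular. Let p be the pumping length given by the pumping lemma.
Take w = a^p b a^p, a palindrome of length 2p+1 ≥ p.
The pumping lemma gives a decomposition w = xyz where |xy| ≤ p and y is nonempty.
Since the first p symbols of w are all a's and |xy| ≤ p, y lies entirely in the leading a-block: y = a^k for some k with 1 ≤ k ≤ p.
Pump with i = 2: xy^2z = a^{p+k} b a^p. Its reverse is a^p b a^{p+k}, which differs from xy^2z since k ≥ 1. So xy^2z is not a palindrome and xy^2z ∉ L.
This is a contradiction; hence L is not regular.

a^{p+k} b a^p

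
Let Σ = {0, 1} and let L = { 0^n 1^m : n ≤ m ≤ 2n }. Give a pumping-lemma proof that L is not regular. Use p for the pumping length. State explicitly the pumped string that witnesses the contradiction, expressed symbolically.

0^{p+k} 1^p

Suppose for contradiction that L is regular, and let p be the pumping length.
Take w = 0^p 1^p ∈ L (since p ≤ p ≤ 2p), with |w| = 2p ≥ p.
By the pumping lemma, w = xyz with |xy| ≤ p and |y| ≥ 1.
The first p characters of w are 0's, so xy (and hence y) consists only of 0's. Write y = 0^k, 1 ≤ k ≤ p.
Pump with i = 2: xy^2z = 0^{p+k} 1^p. Now n = p+k > p = m, so the condition n ≤ m fails. Thus xy^2z ∉ L.
Contradiction. Therefore L is not regular.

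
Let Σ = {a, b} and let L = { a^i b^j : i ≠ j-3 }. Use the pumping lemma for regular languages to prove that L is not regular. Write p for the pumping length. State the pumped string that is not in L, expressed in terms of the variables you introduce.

Assume L is regular. Let p be the pumping length given by the pumping lemma.
Choose w = a^p b^{p+p!+3}. Since p ≠ (p+p!+3)-3 = p+p!, w ∈ L; and |w| ≥ p.
By the pumping lemma, w = xyz with |xy| ≤ p and |y| > 0.
Because |xy| ≤ p and w begins with p copies of a, we have y = a^k with 1 ≤ k ≤ p.
Since 1 ≤ k ≤ p, k divides p!; set t = 1 + p!/k. Then xy^t z has p + (p!/k)·k = p + p! copies of a. Now the a-count is p+p! and (b-count)-3 = (p+p!+3)-3 = p+p!, so i ≠ j-3 fails. So xy^t z = a^{p+p!} b^{p+p!+3} ∉ L.
This contradicts the pumping lemma, so L is not regular.

a^{p+p!} b^{p+p!+3}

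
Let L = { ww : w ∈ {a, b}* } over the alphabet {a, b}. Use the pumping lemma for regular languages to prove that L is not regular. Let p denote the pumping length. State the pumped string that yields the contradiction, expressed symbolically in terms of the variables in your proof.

a^{p+k} b^p a^p b^p

Assume L is regular. Let p be the pumping length given by the pumping lemma.
Take w = a^p b^p a^p b^p = uu where u = a^pb^p; then w ∈ L and |w| = 4p ≥ p.
The pumping lemma gives a decomposition w = xyz where |xy| ≤ p and |y| ≥ 1.
The first p characters of w are a's, so xy (and hence y) consists only of a's. Write y = a^k, 1 ≤ k ≤ p.
Pump with i = 2: xy^2z = a^{p+k} b^p a^p b^p, of length 4p+k. Suppose this equals vv. The string starts with a and ends with b, so v does too; thus the boundary between the two copies of v is a b→a transition. There is exactly one such transition, at position 2p+k, so |v| = 2p+k and |vv| = 4p+2k ≠ 4p+k since k ≥ 1. So xy^2z ∉ L.
This is a contradiction; hence L is not regular.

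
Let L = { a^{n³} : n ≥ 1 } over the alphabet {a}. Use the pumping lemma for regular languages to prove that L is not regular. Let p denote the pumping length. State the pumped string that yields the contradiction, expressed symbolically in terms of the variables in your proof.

Suppose for contradiction that L is regular, and let p be the pumping length.
Take w = a^{p³} ∈ L with |w| = p³ ≥ p.
By the pumping lemma, w = xyz with |xy| ≤ p and y is nonempty.
Then y = a^k for some k with 1 ≤ k ≤ p.
Pump with i = 2: xy^2z = a^{p³+k}. Since 1 ≤ k ≤ p, p³ < p³+k ≤ p³+p < p³+3p²+3p+1 = (p+1)³, so p³+k is not a perfect cube. So xy^2z ∉ L.
Contradiction. Therefore L is not regular.

a^{p³+k}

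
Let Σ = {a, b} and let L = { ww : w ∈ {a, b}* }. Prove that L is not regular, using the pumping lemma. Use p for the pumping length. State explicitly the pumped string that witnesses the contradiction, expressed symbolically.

Assume L is regular; let p be its pumping constant.
Take w = a^p b^p a^p b^p = uu where u = a^pb^p; then w ∈ L and |w| = 4p ≥ p.
The pumping lemma gives a decomposition w = xyz where |xy| ≤ p and |y| > 0.
The first p characters of w are a's, so xy (and hence y) consists only of a's. Write y = a^k, 1 ≤ k ≤ p.
Pump with i = 2: xy^2z = a^{p+k} b^p a^p b^p, of length 4p+k. Suppose this equals vv. The string starts with a and ends with b, so v does too; thus the boundary between the two copies of v is a b→a transition. There is exactly one such transition, at position 2p+k, so |v| = 2p+k and |vv| = 4p+2k ≠ 4p+k since k ≥ 1. So xy^2z ∉ L.
Contradiction. Therefore L is not regular.

a^{p+k} b^p a^p b^p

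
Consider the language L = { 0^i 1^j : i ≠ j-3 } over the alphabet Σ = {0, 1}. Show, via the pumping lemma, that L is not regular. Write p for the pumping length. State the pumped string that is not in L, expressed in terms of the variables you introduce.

Assume L is regular; let p be its pumping constant.
Choose w = 0^p 1^{p+p!+3}. Since p ≠ (p+p!+3)-3 = p+p!, w ∈ L; and |w| ≥ p.
By the pumping lemma, w = xyz with |xy| ≤ p and |y| ≥ 1.
The first p characters of w are 0's, so xy (and hence y) consists only of 0's. Write y = 0^k, 1 ≤ k ≤ p.
Since 1 ≤ k ≤ p, k divides p!; set t = 1 + p!/k. Then xy^t z has p + (p!/k)·k = p + p! copies of 0. Now the 0-count is p+p! and (1-count)-3 = (p+p!+3)-3 = p+p!, so i ≠ j-3 fails. So xy^t z = 0^{p+p!} 1^{p+p!+3} ∉ L.
This contradicts the pumping lemma, so L is not regular.

0^{p+p!} 1^{p+p!+3}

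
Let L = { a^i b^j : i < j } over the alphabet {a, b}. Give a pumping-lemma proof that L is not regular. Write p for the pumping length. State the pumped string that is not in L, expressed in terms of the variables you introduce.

a^{p+k} b^{p+1}

Toward a contradiction, assume L is regular with pumping length p.
Choose w = a^p b^{p+1} ∈ L, with |w| = 2p+1 ≥ p.
Write w = xyz as guaranteed by the lemma, with |xy| ≤ p and y is nonempty.
The first p characters of w are a's, so xy (and hence y) consists only of a's. Write y = a^k, 1 ≤ k ≤ p.
Consider xy^2z = a^{p+k} b^{p+1}. Since k ≥ 1, the a-count p+k is at least p+1, so i < j fails; thus xy^2z ∉ L.
This is a contradiction; hence L is not regular.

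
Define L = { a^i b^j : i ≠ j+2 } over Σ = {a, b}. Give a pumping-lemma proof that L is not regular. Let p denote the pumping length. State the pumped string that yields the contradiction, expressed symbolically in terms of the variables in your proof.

Suppose for contradiction that L is regular, and let p be the pumping length.
Choose w = a^p b^{p+p!-2}. Since p ≠ (p+p!-2)+2 = p+p!, w ∈ L; and |w| ≥ p.
Write w = xyz as guaranteed by the lemma, with |xy| ≤ p and |y| > 0.
Since the first p symbols of w are all a's and |xy| ≤ p, y lies entirely in the leading a-block: y = a^k for some k with 1 ≤ k ≤ p.
Since 1 ≤ k ≤ p, k divides p!; set t = 1 + p!/k. Then xy^t z has p + (p!/k)·k = p + p! copies of a. Now the a-count is p+p! and (b-count)+2 = (p+p!-2)+2 = p+p!, so i ≠ j+2 fails. So xy^t z = a^{p+p!} b^{p+p!-2} ∉ L.
Contradiction. Therefore L is not regular.

a^{p+p!} b^{p+p!-2}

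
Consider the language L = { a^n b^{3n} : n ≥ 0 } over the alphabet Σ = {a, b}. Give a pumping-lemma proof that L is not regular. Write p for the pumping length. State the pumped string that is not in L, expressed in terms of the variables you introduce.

a^{p+k} b^{3p}

Suppose for contradiction that L is regular, and let p be the pumping length.
Let w = a^p b^{3p} ∈ L; note |w| = 4p ≥ p.
The pumping lemma gives a decomposition w = xyz where |xy| ≤ p and |y| ≥ 1.
Since the first p symbols of w are all a's and |xy| ≤ p, y lies entirely in the leading a-block: y = a^k for some k with 1 ≤ k ≤ p.
Pump with i = 2: xy^2z = a^{p+k} b^{3p}. For this to lie in L we would need 3p = 3(p+k), which forces k = 0. But k ≥ 1, so xy^2z ∉ L.
This is a contradiction; hence L is not regular.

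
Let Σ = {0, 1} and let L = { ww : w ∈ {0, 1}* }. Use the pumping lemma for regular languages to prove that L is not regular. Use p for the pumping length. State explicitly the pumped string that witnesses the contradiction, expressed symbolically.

Assume L is regular. Let p be the pumping length given by the pumping lemma.
Take w = 0^p 1^p 0^p 1^p = uu where u = 0^p1^p; then w ∈ L and |w| = 4p ≥ p.
Write w = xyz as guaranteed by the lemma, with |xy| ≤ p and |y| > 0.
The first p characters of w are 0's, so xy (and hence y) consists only of 0's. Write y = 0^k, 1 ≤ k ≤ p.
Pump with i = 2: xy^2z = 0^{p+k} 1^p 0^p 1^p, of length 4p+k. Suppose this equals vv. The string starts with 0 and ends with 1, so v does too; thus the boundary between the two copies of v is a 1→0 transition. There is exactly one such transition, at position 2p+k, so |v| = 2p+k and |vv| = 4p+2k ≠ 4p+k since k ≥ 1. So xy^2z ∉ L.
This contradicts the pumping lemma, so L is not regular.

0^{p+k} 1^p 0^p 1^p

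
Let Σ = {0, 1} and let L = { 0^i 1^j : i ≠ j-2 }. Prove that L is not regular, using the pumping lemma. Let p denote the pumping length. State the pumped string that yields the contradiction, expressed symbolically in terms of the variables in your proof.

Toward a contradiction, assume L is regular with pumping length p.
Choose w = 0^p 1^{p+p!+2}. Since p ≠ (p+p!+2)-2 = p+p!, w ∈ L; and |w| ≥ p.
Write w = xyz as guaranteed by the lemma, with |xy| ≤ p and |y| > 0.
Because |xy| ≤ p and w begins with p copies of 0, we have y = 0^k with 1 ≤ k ≤ p.
Since 1 ≤ k ≤ p, k divides p!; set t = 1 + p!/k. Then xy^t z has p + (p!/k)·k = p + p! copies of 0. Now the 0-count is p+p! and (1-count)-2 = (p+p!+2)-2 = p+p!, so i ≠ j-2 fails. So xy^t z = 0^{p+p!} 1^{p+p!+2} ∉ L.
This is a contradiction; hence L is not regular.

0^{p+p!} 1^{p+p!+2}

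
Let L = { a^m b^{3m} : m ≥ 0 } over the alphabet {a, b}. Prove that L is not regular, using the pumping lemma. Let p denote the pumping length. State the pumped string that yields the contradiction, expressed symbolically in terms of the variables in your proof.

Suppose for contradiction that L is regular, and let p be the pumping length.
Let w = a^p b^{3p} ∈ L; note |w| = 4p ≥ p.
Write w = xyz as guaranteed by the lemma, with |xy| ≤ p and |y| ≥ 1.
Because |xy| ≤ p and w begins with p copies of a, we have y = a^k with 1 ≤ k ≤ p.
Pump with i = 2: xy^2z = a^{p+k} b^{3p}. For this to lie in L we would need 3p = 3(p+k), which forces k = 0. But k ≥ 1, so xy^2z ∉ L.
Contradiction. Therefore L is not regular.

a^{p+k} b^{3p}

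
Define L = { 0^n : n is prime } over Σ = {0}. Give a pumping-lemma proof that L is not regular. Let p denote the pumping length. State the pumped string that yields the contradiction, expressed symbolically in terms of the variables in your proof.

Assume L is regular; let p be its pumping constant.
Let q be a prime with q ≥ p+2 (infinitely many primes exist), and take w = 0^q ∈ L with |w| = q ≥ p.
By the pumping lemma, w = xyz with |xy| ≤ p and |y| > 0.
Then y = 0^k for some k with 1 ≤ k ≤ p.
Since 1 ≤ k ≤ p, |xz| = q-k. Pump with i = q+1: |xy^{q+1}z| = (q-k)+(q+1)k = q+qk = q(1+k), which is composite (both factors ≥ 2). So xy^{q+1}z = 0^{q(1+k)} ∉ L.
This contradicts the pumping lemma, so L is not regular.

0^{q(1+k)}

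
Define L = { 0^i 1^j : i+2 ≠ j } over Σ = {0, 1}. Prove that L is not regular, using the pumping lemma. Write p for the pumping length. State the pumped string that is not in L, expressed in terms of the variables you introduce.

Assume L is regular; let p be its pumping constant.
Choose w = 0^p 1^{p+p!+2}. Since p ≠ (p+p!+2)-2 = p+p!, w ∈ L; and |w| ≥ p.
By the pumping lemma, w = xyz with |xy| ≤ p and y is nonempty.
Because |xy| ≤ p and w begins with p copies of 0, we have y = 0^k with 1 ≤ k ≤ p.
Since 1 ≤ k ≤ p, k divides p!; set t = 1 + p!/k. Then xy^t z has p + (p!/k)·k = p + p! copies of 0. Now the 0-count is p+p! and (1-count)-2 = (p+p!+2)-2 = p+p!, so i+2 ≠ j fails. So xy^t z = 0^{p+p!} 1^{p+p!+2} ∉ L.
This is a contradiction; hence L is not regular.

0^{p+p!} 1^{p+p!+2}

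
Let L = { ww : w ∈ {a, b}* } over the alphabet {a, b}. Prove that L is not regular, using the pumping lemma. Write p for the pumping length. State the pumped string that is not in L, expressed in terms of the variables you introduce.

Toward a contradiction, assume L is regular with pumping length p.
Take w = a^p b^p a^p b^p = uu where u = a^pb^p; then w ∈ L and |w| = 4p ≥ p.
Write w = xyz as guaranteed by the lemma, with |xy| ≤ p and |y| > 0.
The first p characters of w are a's, so xy (and hence y) consists only of a's. Write y = a^k, 1 ≤ k ≤ p.
Pump with i = 2: xy^2z = a^{p+k} b^p a^p b^p, of length 4p+k. Suppose this equals vv. The string starts with a and ends with b, so v does too; thus the boundary between the two copies of v is a b→a transition. There is exactly one such transition, at position 2p+k, so |v| = 2p+k and |vv| = 4p+2k ≠ 4p+k since k ≥ 1. So xy^2z ∉ L.
This is a contradiction; hence L is not regular.

a^{p+k} b^p a^p b^p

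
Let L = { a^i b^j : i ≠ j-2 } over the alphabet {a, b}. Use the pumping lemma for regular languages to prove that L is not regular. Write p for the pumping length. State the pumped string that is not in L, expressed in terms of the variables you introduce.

a^{p+p!} b^{p+p!+2}

Suppose for contradiction that L is regular, and let p be the pumping length.
Choose w = a^p b^{p+p!+2}. Since p ≠ (p+p!+2)-2 = p+p!, w ∈ L; and |w| ≥ p.
By the pumping lemma, w = xyz with |xy| ≤ p and |y| ≥ 1.
Since the first p symbols of w are all a's and |xy| ≤ p, y lies entirely in the leading a-block: y = a^k for some k with 1 ≤ k ≤ p.
Since 1 ≤ k ≤ p, k divides p!; set t = 1 + p!/k. Then xy^t z has p + (p!/k)·k = p + p! copies of a. Now the a-count is p+p! and (b-count)-2 = (p+p!+2)-2 = p+p!, so i ≠ j-2 fails. So xy^t z = a^{p+p!} b^{p+p!+2} ∉ L.
This contradicts the pumping lemma, so L is not regular.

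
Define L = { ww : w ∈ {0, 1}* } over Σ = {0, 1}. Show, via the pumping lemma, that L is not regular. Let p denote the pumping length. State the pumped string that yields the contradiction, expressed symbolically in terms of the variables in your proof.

0^{p+k} 1^p 0^p 1^p

Assume L is regular. Let p be the pumping length given by the pumping lemma.
Take w = 0^p 1^p 0^p 1^p = uu where u = 0^p1^p; then w ∈ L and |w| = 4p ≥ p.
Write w = xyz as guaranteed by the lemma, with |xy| ≤ p and |y| ≥ 1.
Because |xy| ≤ p and w begins with p copies of 0, we have y = 0^k with 1 ≤ k ≤ p.
Pump with i = 2: xy^2z = 0^{p+k} 1^p 0^p 1^p, of length 4p+k. Suppose this equals vv. The string starts with 0 and ends with 1, so v does too; thus the boundary between the two copies of v is a 1→0 transition. There is exactly one such transition, at position 2p+k, so |v| = 2p+k and |vv| = 4p+2k ≠ 4p+k since k ≥ 1. So xy^2z ∉ L.
This contradicts the pumping lemma, so L is not regular.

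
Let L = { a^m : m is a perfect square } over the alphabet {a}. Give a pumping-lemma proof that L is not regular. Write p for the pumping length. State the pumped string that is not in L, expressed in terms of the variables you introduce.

a^{p²+k}

Suppose for contradiction that L is regular, and let p be the pumping length.
Take w = a^{p²} ∈ L with |w| = p² ≥ p.
By the pumping lemma, w = xyz with |xy| ≤ p and |y| > 0.
Then y = a^k for some k with 1 ≤ k ≤ p.
Pump with i = 2: xy^2z = a^{p²+k}. Since 1 ≤ k ≤ p, p² < p²+k ≤ p²+p < (p+1)², so p²+k lies strictly between consecutive squares and is not a perfect square. So xy^2z ∉ L.
This contradicts the pumping lemma, so L is not regular.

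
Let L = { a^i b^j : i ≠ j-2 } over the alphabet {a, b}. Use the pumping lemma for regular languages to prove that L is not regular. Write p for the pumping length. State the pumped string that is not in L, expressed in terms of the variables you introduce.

Assume L is regular. Let p be the pumping length given by the pumping lemma.
Choose w = a^p b^{p+p!+2}. Since p ≠ (p+p!+2)-2 = p+p!, w ∈ L; and |w| ≥ p.
The pumping lemma gives a decomposition w = xyz where |xy| ≤ p and y is nonempty.
The first p characters of w are a's, so xy (and hence y) consists only of a's. Write y = a^k, 1 ≤ k ≤ p.
Since 1 ≤ k ≤ p, k divides p!; set t = 1 + p!/k. Then xy^t z has p + (p!/k)·k = p + p! copies of a. Now the a-count is p+p! and (b-count)-2 = (p+p!+2)-2 = p+p!, so i ≠ j-2 fails. So xy^t z = a^{p+p!} b^{p+p!+2} ∉ L.
This contradicts the pumping lemma, so L is not regular.

a^{p+p!} b^{p+p!+2}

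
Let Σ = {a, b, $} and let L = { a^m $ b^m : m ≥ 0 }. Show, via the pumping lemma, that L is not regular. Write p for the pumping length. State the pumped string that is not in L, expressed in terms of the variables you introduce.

a^{p+k} $ b^p

Suppose for contradiction that L is regular, and let p be the pumping length.
Take w = a^p $ b^p ∈ L with |w| = 2p+1 ≥ p.
The pumping lemma gives a decomposition w = xyz where |xy| ≤ p and |y| ≥ 1.
Because |xy| ≤ p and w begins with p copies of a, we have y = a^k with 1 ≤ k ≤ p.
Pump with i = 2: xy^2z = a^{p+k} $ b^p, which would require p+k = p. But k ≥ 1, so xy^2z ∉ L.
Contradiction. Therefore L is not regular.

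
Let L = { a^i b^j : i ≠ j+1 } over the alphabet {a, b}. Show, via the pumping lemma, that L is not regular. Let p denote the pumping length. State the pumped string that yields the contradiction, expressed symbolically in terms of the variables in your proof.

a^{p+p!} b^{p+p!-1}

Suppose for contradiction that L is regular, and let p be the pumping length.
Choose w = a^p b^{p+p!-1}. Since p ≠ (p+p!-1)+1 = p+p!, w ∈ L; and |w| ≥ p.
The pumping lemma gives a decomposition w = xyz where |xy| ≤ p and |y| ≥ 1.
The first p characters of w are a's, so xy (and hence y) consists only of a's. Write y = a^k, 1 ≤ k ≤ p.
Since 1 ≤ k ≤ p, k divides p!; set t = 1 + p!/k. Then xy^t z has p + (p!/k)·k = p + p! copies of a. Now the a-count is p+p! and (b-count)+1 = (p+p!-1)+1 = p+p!, so i ≠ j+1 fails. So xy^t z = a^{p+p!} b^{p+p!-1} ∉ L.
This contradicts the pumping lemma, so L is not regular.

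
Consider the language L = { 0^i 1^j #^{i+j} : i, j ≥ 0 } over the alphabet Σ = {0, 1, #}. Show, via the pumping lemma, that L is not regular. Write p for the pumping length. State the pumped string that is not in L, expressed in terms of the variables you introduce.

Suppose for contradiction that L is regular, and let p be the pumping length.
Take w = 0^p 1^p #^{2p} ∈ L (with i=j=p, i+j=2p), |w| = 4p ≥ p.
The pumping lemma gives a decomposition w = xyz where |xy| ≤ p and |y| ≥ 1.
Because |xy| ≤ p and w begins with p copies of 0, we have y = 0^k with 1 ≤ k ≤ p.
Consider xy^2z = 0^{p+k} 1^p #^{2p}. Now the 0- and 1-counts sum to 2p+k, but the #-count is 2p ≠ 2p+k. So xy^2z ∉ L.
This contradicts the pumping lemma, so L is not regular.

0^{p+k} 1^p #^{2p}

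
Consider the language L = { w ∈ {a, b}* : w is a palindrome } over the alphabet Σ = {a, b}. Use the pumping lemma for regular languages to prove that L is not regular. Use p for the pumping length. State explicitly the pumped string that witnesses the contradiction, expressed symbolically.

a^{p+k} b a^p

Toward a contradiction, assume L is regular with pumping length p.
Take w = a^p b a^p, a palindrome of length 2p+1 ≥ p.
By the pumping lemma, w = xyz with |xy| ≤ p and |y| > 0.
The first p characters of w are a's, so xy (and hence y) consists only of a's. Write y = a^k, 1 ≤ k ≤ p.
Pump with i = 2: xy^2z = a^{p+k} b a^p. Its reverse is a^p b a^{p+k}, which differs from xy^2z since k ≥ 1. So xy^2z is not a palindrome and xy^2z ∉ L.
This is a contradiction; hence L is not regular.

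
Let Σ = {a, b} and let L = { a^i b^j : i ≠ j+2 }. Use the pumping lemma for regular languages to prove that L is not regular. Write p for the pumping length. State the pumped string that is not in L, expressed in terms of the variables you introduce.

Assume L is regular. Let p be the pumping length given by the pumping lemma.
Choose w = a^p b^{p+p!-2}. Since p ≠ (p+p!-2)+2 = p+p!, w ∈ L; and |w| ≥ p.
The pumping lemma gives a decomposition w = xyz where |xy| ≤ p and |y| ≥ 1.
Since the first p symbols of w are all a's and |xy| ≤ p, y lies entirely in the leading a-block: y = a^k for some k with 1 ≤ k ≤ p.
Since 1 ≤ k ≤ p, k divides p!; set t = 1 + p!/k. Then xy^t z has p + (p!/k)·k = p + p! copies of a. Now the a-count is p+p! and (b-count)+2 = (p+p!-2)+2 = p+p!, so i ≠ j+2 fails. So xy^t z = a^{p+p!} b^{p+p!-2} ∉ L.
This contradicts the pumping lemma, so L is not regular.

a^{p+p!} b^{p+p!-2}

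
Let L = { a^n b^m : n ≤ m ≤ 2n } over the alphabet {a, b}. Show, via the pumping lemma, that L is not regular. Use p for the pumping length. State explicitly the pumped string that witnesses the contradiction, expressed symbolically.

a^{p+k} b^p

Assume L is regular; let p be its pumping constant.
Take w = a^p b^p ∈ L (since p ≤ p ≤ 2p), with |w| = 2p ≥ p.
The pumping lemma gives a decomposition w = xyz where |xy| ≤ p and |y| ≥ 1.
The first p characters of w are a's, so xy (and hence y) consists only of a's. Write y = a^k, 1 ≤ k ≤ p.
Pump with i = 2: xy^2z = a^{p+k} b^p. Now n = p+k > p = m, so the condition n ≤ m fails. Thus xy^2z ∉ L.
This is a contradiction; hence L is not regular.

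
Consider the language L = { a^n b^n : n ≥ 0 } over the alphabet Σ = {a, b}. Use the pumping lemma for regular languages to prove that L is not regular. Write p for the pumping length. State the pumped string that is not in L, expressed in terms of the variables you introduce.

a^{p+k} b^p

Suppose for contradiction that L is regular, and let p be the pumping length.
Take w = a^p b^p. Then w ∈ L and |w| = 2p ≥ p.
By the pumping lemma, w = xyz with |xy| ≤ p and y is nonempty.
Since the first p symbols of w are all a's and |xy| ≤ p, y lies entirely in the leading a-block: y = a^k for some k with 1 ≤ k ≤ p.
Pump with i = 2: xy^2z = a^{p+k} b^p. For this to lie in L we would need p = p+k, which forces k = 0. But k ≥ 1, so xy^2z ∉ L.
This contradicts the pumping lemma, so L is not regular.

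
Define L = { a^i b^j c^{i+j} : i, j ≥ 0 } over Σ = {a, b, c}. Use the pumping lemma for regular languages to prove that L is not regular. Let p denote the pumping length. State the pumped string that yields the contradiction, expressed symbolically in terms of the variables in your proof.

a^{p+k} b^p c^{2p}

Toward a contradiction, assume L is regular with pumping length p.
Take w = a^p b^p c^{2p} ∈ L (with i=j=p, i+j=2p), |w| = 4p ≥ p.
The pumping lemma gives a decomposition w = xyz where |xy| ≤ p and |y| ≥ 1.
Because |xy| ≤ p and w begins with p copies of a, we have y = a^k with 1 ≤ k ≤ p.
Consider xy^2z = a^{p+k} b^p c^{2p}. Now the a- and b-counts sum to 2p+k, but the c-count is 2p ≠ 2p+k. So xy^2z ∉ L.
This contradicts the pumping lemma, so L is not regular.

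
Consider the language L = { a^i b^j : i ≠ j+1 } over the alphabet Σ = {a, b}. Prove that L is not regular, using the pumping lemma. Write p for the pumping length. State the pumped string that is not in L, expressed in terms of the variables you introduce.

a^{p+p!} b^{p+p!-1}

Assume L is regular. Let p be the pumping length given by the pumping lemma.
Choose w = a^p b^{p+p!-1}. Since p ≠ (p+p!-1)+1 = p+p!, w ∈ L; and |w| ≥ p.
The pumping lemma gives a decomposition w = xyz where |xy| ≤ p and |y| ≥ 1.
The first p characters of w are a's, so xy (and hence y) consists only of a's. Write y = a^k, 1 ≤ k ≤ p.
Since 1 ≤ k ≤ p, k divides p!; set t = 1 + p!/k. Then xy^t z has p + (p!/k)·k = p + p! copies of a. Now the a-count is p+p! and (b-count)+1 = (p+p!-1)+1 = p+p!, so i ≠ j+1 fails. So xy^t z = a^{p+p!} b^{p+p!-1} ∉ L.
Contradiction. Therefore L is not regular.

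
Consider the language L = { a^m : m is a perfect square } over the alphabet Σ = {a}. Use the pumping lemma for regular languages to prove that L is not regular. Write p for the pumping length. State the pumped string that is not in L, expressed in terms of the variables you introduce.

Suppose for contradiction that L is regular, and let p be the pumping length.
Take w = a^{p²} ∈ L with |w| = p² ≥ p.
Write w = xyz as guaranteed by the lemma, with |xy| ≤ p and y is nonempty.
Then y = a^k for some k with 1 ≤ k ≤ p.
Pump with i = 2: xy^2z = a^{p²+k}. Since 1 ≤ k ≤ p, p² < p²+k ≤ p²+p < (p+1)², so p²+k lies strictly between consecutive squares and is not a perfect square. So xy^2z ∉ L.
This is a contradiction; hence L is not regular.

a^{p²+k}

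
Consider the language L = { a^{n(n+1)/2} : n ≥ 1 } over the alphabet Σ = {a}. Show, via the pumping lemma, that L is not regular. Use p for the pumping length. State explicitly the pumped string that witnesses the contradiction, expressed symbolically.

a^{p(p+1)/2+k}

Assume L is regular; let p be its pumping constant.
Take w = a^{p(p+1)/2} ∈ L with |w| = p(p+1)/2 ≥ p.
The pumping lemma gives a decomposition w = xyz where |xy| ≤ p and |y| ≥ 1.
Then y = a^k for some k with 1 ≤ k ≤ p.
Pump with i = 2: xy^2z = a^{p(p+1)/2+k}. Since 1 ≤ k ≤ p, p(p+1)/2 < p(p+1)/2+k ≤ p(p+1)/2+p < (p+1)(p+2)/2, so p(p+1)/2+k is strictly between consecutive triangular numbers. So xy^2z ∉ L.
This contradicts the pumping lemma, so L is not regular.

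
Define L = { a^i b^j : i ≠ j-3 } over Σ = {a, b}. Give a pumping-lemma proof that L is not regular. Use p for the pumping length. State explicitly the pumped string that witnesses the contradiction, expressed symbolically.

a^{p+p!} b^{p+p!+3}

Assume L is regular. Let p be the pumping length given by the pumping lemma.
Choose w = a^p b^{p+p!+3}. Since p ≠ (p+p!+3)-3 = p+p!, w ∈ L; and |w| ≥ p.
The pumping lemma gives a decomposition w = xyz where |xy| ≤ p and y is nonempty.
Since the first p symbols of w are all a's and |xy| ≤ p, y lies entirely in the leading a-block: y = a^k for some k with 1 ≤ k ≤ p.
Since 1 ≤ k ≤ p, k divides p!; set t = 1 + p!/k. Then xy^t z has p + (p!/k)·k = p + p! copies of a. Now the a-count is p+p! and (b-count)-3 = (p+p!+3)-3 = p+p!, so i ≠ j-3 fails. So xy^t z = a^{p+p!} b^{p+p!+3} ∉ L.
This contradicts the pumping lemma, so L is not regular.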